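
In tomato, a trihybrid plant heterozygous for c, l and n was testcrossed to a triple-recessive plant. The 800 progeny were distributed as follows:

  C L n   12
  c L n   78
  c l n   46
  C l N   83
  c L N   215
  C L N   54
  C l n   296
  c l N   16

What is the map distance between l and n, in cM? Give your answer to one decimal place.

23.6 cM

The two most frequent reciprocal classes, C l n and c L N, are the parental types, so the F1 was C l n / c L N.
The two rarest classes, C L n and c l N, are the double crossovers. Comparing them with the parentals, only the l allele has switched, so l is the middle locus and the order is c – l – n.
Crossovers in the l–n interval produce the single-crossover classes C l N and c L n (83 + 78 = 161) plus the double crossovers (28).
RF(l–n) = (161 + 28) / 800 = 189/800 = 0.2362 → 23.6 cM.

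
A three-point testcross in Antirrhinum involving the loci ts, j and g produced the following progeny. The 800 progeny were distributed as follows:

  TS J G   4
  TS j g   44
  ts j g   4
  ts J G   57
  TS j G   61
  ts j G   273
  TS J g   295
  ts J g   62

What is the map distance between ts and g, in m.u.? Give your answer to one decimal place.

16.4 m.u.

The two most frequent reciprocal classes, TS J g and ts j G, are the parental types, so the F1 was TS J g / ts j G.
The two rarest classes, TS J G and ts j g, are the double crossovers. Comparing them with the parentals, only the g allele has switched, so g is the middle locus and the order is j – g – ts.
Crossovers in the g–ts interval produce the single-crossover classes ts J g and TS j G (62 + 61 = 123) plus the double crossovers (8).
RF(g–ts) = (123 + 8) / 800 = 131/800 = 0.1638 → 16.4 m.u.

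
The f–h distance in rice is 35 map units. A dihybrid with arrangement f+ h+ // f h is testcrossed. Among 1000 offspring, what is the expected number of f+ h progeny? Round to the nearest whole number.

175

A map distance of 35 map units corresponds to a recombination frequency of 0.350.
The F1 is f+ h+ / f h, so f+ h is a recombinant gamete class with expected frequency r/2 = 0.350/2 = 0.1750.
Expected number = 0.1750 × 1000 = 175.00 ≈ 175.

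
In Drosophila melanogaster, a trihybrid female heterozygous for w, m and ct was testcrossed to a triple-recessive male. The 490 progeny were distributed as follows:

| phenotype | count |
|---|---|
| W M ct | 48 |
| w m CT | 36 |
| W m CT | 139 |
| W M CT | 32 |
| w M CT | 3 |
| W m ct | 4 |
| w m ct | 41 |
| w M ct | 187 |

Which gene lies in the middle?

The two most frequent reciprocal classes, W m CT and w M ct, are the parental types, so the F1 was W m CT / w M ct.
The two rarest classes, W m ct and w M CT, are the double crossovers. Comparing them with the parentals, only the ct allele has switched, so ct is the middle locus and the order is m – ct – w.

ct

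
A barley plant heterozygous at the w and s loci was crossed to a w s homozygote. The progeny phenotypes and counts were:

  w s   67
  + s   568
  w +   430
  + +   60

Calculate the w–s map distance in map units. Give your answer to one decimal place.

11.3 map units

The two most frequent classes, + s (568) and w + (430), are the parental types, so the F1 was + s / w +.
The recombinant classes are + + and w s: 60 + 67 = 127.
Recombination frequency = 127/1125 = 0.1129 ≈ 11.3%, i.e. 11.3 map units.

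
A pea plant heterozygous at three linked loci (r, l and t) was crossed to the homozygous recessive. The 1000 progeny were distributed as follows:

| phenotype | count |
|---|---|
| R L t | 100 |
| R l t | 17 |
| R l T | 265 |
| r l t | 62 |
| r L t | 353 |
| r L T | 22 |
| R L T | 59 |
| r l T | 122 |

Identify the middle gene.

The two most frequent reciprocal classes, R l T and r L t, are the parental types, so the F1 was R l T / r L t.
The two rarest classes, R l t and r L T, are the double crossovers. Comparing them with the parentals, only the t allele has switched, so t is the middle locus and the order is r – t – l.

t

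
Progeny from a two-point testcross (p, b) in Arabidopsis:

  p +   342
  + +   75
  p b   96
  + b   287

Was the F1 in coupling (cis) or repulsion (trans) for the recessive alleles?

The two most frequent classes are + b (287) and p + (342); these are the parental (non-recombinant) types.
So the F1 carried + b on one chromosome and p + on the other — the recessive alleles are on opposite chromosomes (trans / repulsion).

trans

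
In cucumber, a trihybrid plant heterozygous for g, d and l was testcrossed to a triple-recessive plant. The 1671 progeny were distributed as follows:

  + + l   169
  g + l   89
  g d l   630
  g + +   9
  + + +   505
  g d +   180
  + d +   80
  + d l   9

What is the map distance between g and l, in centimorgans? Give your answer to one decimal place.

22.0 centimorgans

The two most frequent reciprocal classes, g d l and + + +, are the parental types, so the F1 was g d l / + + +.
The two rarest classes, + d l and g + +, are the double crossovers. Comparing them with the parentals, only the g allele has switched, so g is the middle locus and the order is l – g – d.
Crossovers in the l–g interval produce the single-crossover classes g d + and + + l (180 + 169 = 349) plus the double crossovers (18).
RF(l–g) = (349 + 18) / 1671 = 367/1671 = 0.2196 → 22.0 centimorgans.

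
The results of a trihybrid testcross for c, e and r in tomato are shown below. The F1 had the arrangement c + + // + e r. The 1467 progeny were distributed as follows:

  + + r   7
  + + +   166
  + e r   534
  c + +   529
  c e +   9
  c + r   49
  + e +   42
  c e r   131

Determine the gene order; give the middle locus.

e

The two rarest classes, c e + and + + r, are the double crossovers. Comparing them with the parentals, only the e allele has switched, so e is the middle locus and the order is c – e – r.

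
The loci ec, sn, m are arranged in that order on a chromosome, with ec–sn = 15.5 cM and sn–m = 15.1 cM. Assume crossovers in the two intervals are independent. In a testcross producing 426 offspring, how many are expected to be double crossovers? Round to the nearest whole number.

Map distances give recombination frequencies of 0.155 and 0.151 for the two intervals.
With no interference, expected double-crossover frequency = 0.155 × 0.151 = 0.02340.
Expected number = 0.02340 × 426 = 9.97 ≈ 10.

10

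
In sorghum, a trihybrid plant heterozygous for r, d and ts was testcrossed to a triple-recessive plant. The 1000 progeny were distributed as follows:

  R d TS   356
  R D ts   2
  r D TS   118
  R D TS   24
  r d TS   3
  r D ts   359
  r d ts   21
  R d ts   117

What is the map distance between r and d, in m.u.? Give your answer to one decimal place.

The two most frequent reciprocal classes, R d TS and r D ts, are the parental types, so the F1 was R d TS / r D ts.
The two rarest classes, r d TS and R D ts, are the double crossovers. Comparing them with the parentals, only the r allele has switched, so r is the middle locus and the order is d – r – ts.
Crossovers in the d–r interval produce the single-crossover classes R D TS and r d ts (24 + 21 = 45) plus the double crossovers (5).
RF(d–r) = (45 + 5) / 1000 = 50/1000 = 0.0500 → 5.0 m.u.

5.0 m.u.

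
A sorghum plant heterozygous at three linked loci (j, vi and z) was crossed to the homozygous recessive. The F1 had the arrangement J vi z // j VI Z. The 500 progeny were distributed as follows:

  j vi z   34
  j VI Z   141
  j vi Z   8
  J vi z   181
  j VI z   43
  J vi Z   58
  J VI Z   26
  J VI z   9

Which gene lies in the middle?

vi

The two rarest classes, J VI z and j vi Z, are the double crossovers. Comparing them with the parentals, only the vi allele has switched, so vi is the middle locus and the order is j – vi – z.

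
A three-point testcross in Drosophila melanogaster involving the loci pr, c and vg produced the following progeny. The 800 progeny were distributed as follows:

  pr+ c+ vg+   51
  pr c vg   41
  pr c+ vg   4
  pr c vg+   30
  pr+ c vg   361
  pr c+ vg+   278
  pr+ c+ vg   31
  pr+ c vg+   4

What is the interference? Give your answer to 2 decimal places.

The two most frequent reciprocal classes, pr c+ vg+ and pr+ c vg, are the parental types, so the F1 was pr c+ vg+ / pr+ c vg.
The two rarest classes, pr c+ vg and pr+ c vg+, are the double crossovers. Comparing them with the parentals, only the vg allele has switched, so vg is the middle locus and the order is c – vg – pr.
c–vg: (61 + 8)/800 = 0.0862; vg–pr: (92 + 8)/800 = 0.1250.
Expected DCO frequency = 0.0862 × 0.1250 ≈ 0.01077; observed = 8/800 ≈ 0.01000.
Coefficient of coincidence = 0.01000/0.01077 ≈ 0.93; interference = 1 − 0.93 = 0.07.

0.07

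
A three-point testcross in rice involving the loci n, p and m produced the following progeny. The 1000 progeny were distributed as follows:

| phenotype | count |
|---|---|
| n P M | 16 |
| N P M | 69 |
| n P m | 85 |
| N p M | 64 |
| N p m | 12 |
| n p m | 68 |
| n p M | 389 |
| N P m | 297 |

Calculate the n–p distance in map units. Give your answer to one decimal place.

The two most frequent reciprocal classes, n p M and N P m, are the parental types, so the F1 was n p M / N P m.
The two rarest classes, n P M and N p m, are the double crossovers. Comparing them with the parentals, only the p allele has switched, so p is the middle locus and the order is m – p – n.
Crossovers in the p–n interval produce the single-crossover classes N p M and n P m (64 + 85 = 149) plus the double crossovers (28).
RF(p–n) = (149 + 28) / 1000 = 177/1000 = 0.1770 → 17.7 map units.

17.7 map units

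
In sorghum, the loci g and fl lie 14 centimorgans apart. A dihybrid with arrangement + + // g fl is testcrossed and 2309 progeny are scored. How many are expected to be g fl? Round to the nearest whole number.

993

A map distance of 14 centimorgans corresponds to a recombination frequency of 0.140.
The F1 is + + / g fl, so g fl is a parental gamete class with expected frequency (1 − r)/2 = 0.860/2 = 0.4300.
Expected number = 0.4300 × 2309 = 992.87 ≈ 993.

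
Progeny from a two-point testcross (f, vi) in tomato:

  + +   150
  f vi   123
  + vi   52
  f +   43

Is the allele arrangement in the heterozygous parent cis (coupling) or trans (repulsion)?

cis

The two most frequent classes are + + (150) and f vi (123); these are the parental (non-recombinant) types.
So the F1 carried + + on one chromosome and f vi on the other — the recessive alleles are on the same chromosome (cis / coupling).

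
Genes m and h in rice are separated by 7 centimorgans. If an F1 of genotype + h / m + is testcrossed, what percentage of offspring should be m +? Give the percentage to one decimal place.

46.5%

A map distance of 7 centimorgans corresponds to a recombination frequency of 0.070.
The F1 is + h / m +, so m + is a parental gamete class with expected frequency (1 − r)/2 = 0.930/2 = 0.4650.
That is 0.4650 = 46.5% of the progeny.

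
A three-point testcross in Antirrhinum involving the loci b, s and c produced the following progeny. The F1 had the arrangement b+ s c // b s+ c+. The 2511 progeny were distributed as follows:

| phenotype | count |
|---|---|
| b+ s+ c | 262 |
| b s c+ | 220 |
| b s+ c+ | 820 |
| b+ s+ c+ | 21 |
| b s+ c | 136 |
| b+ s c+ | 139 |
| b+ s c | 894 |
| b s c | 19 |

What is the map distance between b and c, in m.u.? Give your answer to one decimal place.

12.5 m.u.

The two rarest classes, b s c and b+ s+ c+, are the double crossovers. Comparing them with the parentals, only the b allele has switched, so b is the middle locus and the order is s – b – c.
Crossovers in the b–c interval produce the single-crossover classes b+ s c+ and b s+ c (139 + 136 = 275) plus the double crossovers (40).
RF(b–c) = (275 + 40) / 2511 = 315/2511 = 0.1254 → 12.5 m.u.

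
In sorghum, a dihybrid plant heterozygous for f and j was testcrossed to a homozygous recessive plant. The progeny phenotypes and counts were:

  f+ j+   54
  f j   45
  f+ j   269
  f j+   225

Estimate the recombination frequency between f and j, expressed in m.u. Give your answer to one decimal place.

16.7 m.u.

The two most frequent classes, f+ j (269) and f j+ (225), are the parental types, so the F1 was f+ j / f j+.
The recombinant classes are f+ j+ and f j: 54 + 45 = 99.
Recombination frequency = 99/593 = 0.1669 ≈ 16.7%, i.e. 16.7 m.u.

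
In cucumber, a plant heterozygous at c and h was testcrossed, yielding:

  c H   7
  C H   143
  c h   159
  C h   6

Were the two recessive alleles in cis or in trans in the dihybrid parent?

The two most frequent classes are C H (143) and c h (159); these are the parental (non-recombinant) types.
So the F1 carried C H on one chromosome and c h on the other — the recessive alleles are on the same chromosome (cis / coupling).

cis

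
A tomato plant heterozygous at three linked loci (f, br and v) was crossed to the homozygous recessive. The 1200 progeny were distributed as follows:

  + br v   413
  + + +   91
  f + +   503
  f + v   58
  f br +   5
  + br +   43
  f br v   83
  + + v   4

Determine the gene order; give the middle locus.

The two most frequent reciprocal classes, f + + and + br v, are the parental types, so the F1 was f + + / + br v.
The two rarest classes, f br + and + + v, are the double crossovers. Comparing them with the parentals, only the br allele has switched, so br is the middle locus and the order is v – br – f.

br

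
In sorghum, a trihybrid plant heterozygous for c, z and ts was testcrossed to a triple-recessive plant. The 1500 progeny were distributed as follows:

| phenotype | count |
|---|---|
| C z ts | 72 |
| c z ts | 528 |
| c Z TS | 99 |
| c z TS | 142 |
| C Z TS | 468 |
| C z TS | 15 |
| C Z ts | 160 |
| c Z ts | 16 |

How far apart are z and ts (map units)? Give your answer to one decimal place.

22.2 map units

The two most frequent reciprocal classes, C Z TS and c z ts, are the parental types, so the F1 was C Z TS / c z ts.
The two rarest classes, C z TS and c Z ts, are the double crossovers. Comparing them with the parentals, only the z allele has switched, so z is the middle locus and the order is ts – z – c.
Crossovers in the ts–z interval produce the single-crossover classes C Z ts and c z TS (160 + 142 = 302) plus the double crossovers (31).
RF(ts–z) = (302 + 31) / 1500 = 333/1500 = 0.2220 → 22.2 map units.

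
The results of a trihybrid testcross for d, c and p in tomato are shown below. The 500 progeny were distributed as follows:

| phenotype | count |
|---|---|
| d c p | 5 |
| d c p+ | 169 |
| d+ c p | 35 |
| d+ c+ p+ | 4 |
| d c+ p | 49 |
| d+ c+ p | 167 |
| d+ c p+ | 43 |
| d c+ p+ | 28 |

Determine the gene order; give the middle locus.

p

The two most frequent reciprocal classes, d+ c+ p and d c p+, are the parental types, so the F1 was d+ c+ p / d c p+.
The two rarest classes, d+ c+ p+ and d c p, are the double crossovers. Comparing them with the parentals, only the p allele has switched, so p is the middle locus and the order is d – p – c.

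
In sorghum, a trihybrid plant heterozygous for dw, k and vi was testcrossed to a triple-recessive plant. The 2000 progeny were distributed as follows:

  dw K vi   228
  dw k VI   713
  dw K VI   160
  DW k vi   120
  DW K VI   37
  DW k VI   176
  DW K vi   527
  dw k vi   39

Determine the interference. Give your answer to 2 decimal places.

The two most frequent reciprocal classes, DW K vi and dw k VI, are the parental types, so the F1 was DW K vi / dw k VI.
The two rarest classes, DW K VI and dw k vi, are the double crossovers. Comparing them with the parentals, only the vi allele has switched, so vi is the middle locus and the order is k – vi – dw.
k–vi: (280 + 76)/2000 = 0.1780; vi–dw: (404 + 76)/2000 = 0.2400.
Expected DCO frequency = 0.1780 × 0.2400 ≈ 0.04272; observed = 76/2000 ≈ 0.03800.
Coefficient of coincidence = 0.03800/0.04272 ≈ 0.89; interference = 1 − 0.89 = 0.11.

0.11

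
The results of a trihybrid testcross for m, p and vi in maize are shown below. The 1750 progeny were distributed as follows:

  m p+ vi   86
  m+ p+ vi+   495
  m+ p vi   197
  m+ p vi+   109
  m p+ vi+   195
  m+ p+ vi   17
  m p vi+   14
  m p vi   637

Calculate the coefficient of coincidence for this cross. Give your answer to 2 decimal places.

The two most frequent reciprocal classes, m p vi and m+ p+ vi+, are the parental types, so the F1 was m p vi / m+ p+ vi+.
The two rarest classes, m p vi+ and m+ p+ vi, are the double crossovers. Comparing them with the parentals, only the vi allele has switched, so vi is the middle locus and the order is m – vi – p.
m–vi: (392 + 31)/1750 = 0.2417; vi–p: (195 + 31)/1750 = 0.1291.
Expected DCO frequency = 0.2417 × 0.1291 ≈ 0.03120; observed = 31/1750 ≈ 0.01771.
Coefficient of coincidence = 0.01771/0.03120 ≈ 0.57.

0.57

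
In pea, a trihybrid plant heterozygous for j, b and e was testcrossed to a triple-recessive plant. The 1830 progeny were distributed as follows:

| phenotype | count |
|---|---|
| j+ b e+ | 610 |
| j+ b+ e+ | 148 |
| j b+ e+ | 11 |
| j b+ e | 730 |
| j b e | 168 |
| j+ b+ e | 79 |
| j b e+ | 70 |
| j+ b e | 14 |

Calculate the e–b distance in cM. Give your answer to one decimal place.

The two most frequent reciprocal classes, j b+ e and j+ b e+, are the parental types, so the F1 was j b+ e / j+ b e+.
The two rarest classes, j b+ e+ and j+ b e, are the double crossovers. Comparing them with the parentals, only the e allele has switched, so e is the middle locus and the order is b – e – j.
Crossovers in the b–e interval produce the single-crossover classes j b e and j+ b+ e+ (168 + 148 = 316) plus the double crossovers (25).
RF(b–e) = (316 + 25) / 1830 = 341/1830 = 0.1863 → 18.6 cM.

18.6 cM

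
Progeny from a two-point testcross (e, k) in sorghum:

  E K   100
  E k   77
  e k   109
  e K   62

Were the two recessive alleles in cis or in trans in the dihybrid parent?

The two most frequent classes are E K (100) and e k (109); these are the parental (non-recombinant) types.
So the F1 carried E K on one chromosome and e k on the other — the recessive alleles are on the same chromosome (cis / coupling).

cis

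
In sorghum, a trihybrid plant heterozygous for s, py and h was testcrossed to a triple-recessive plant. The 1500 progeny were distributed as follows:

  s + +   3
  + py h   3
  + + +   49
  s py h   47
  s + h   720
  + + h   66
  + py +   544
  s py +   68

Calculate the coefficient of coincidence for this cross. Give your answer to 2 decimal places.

0.63

The two most frequent reciprocal classes, + py + and s + h, are the parental types, so the F1 was + py + / s + h.
The two rarest classes, + py h and s + +, are the double crossovers. Comparing them with the parentals, only the h allele has switched, so h is the middle locus and the order is s – h – py.
s–h: (134 + 6)/1500 = 0.0933; h–py: (96 + 6)/1500 = 0.0680.
Expected DCO frequency = 0.0933 × 0.0680 ≈ 0.00634; observed = 6/1500 ≈ 0.00400.
Coefficient of coincidence = 0.00400/0.00634 ≈ 0.63.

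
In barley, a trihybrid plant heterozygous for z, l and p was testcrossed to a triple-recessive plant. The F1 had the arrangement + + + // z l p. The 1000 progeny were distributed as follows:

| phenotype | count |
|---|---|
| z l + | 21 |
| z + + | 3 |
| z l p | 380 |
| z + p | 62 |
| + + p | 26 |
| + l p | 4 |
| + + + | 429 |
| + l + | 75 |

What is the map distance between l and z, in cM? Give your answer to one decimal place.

14.4 cM

The two rarest classes, z + + and + l p, are the double crossovers. Comparing them with the parentals, only the z allele has switched, so z is the middle locus and the order is l – z – p.
Crossovers in the l–z interval produce the single-crossover classes + l + and z + p (75 + 62 = 137) plus the double crossovers (7).
RF(l–z) = (137 + 7) / 1000 = 144/1000 = 0.1440 → 14.4 cM.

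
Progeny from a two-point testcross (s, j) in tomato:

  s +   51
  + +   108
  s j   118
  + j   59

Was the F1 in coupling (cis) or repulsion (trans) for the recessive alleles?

The two most frequent classes are + + (108) and s j (118); these are the parental (non-recombinant) types.
So the F1 carried + + on one chromosome and s j on the other — the recessive alleles are on the same chromosome (cis / coupling).

cis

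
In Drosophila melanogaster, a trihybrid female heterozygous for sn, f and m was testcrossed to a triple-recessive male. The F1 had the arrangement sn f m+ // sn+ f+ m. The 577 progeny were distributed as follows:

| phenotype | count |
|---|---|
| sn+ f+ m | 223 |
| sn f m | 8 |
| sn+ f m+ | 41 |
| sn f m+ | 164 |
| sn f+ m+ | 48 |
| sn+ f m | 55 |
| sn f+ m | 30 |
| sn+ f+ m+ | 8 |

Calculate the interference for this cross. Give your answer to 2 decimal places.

0.11

The two rarest classes, sn f m and sn+ f+ m+, are the double crossovers. Comparing them with the parentals, only the m allele has switched, so m is the middle locus and the order is f – m – sn.
f–m: (103 + 16)/577 = 0.2062; m–sn: (71 + 16)/577 = 0.1508.
Expected DCO frequency = 0.2062 × 0.1508 ≈ 0.03109; observed = 16/577 ≈ 0.02773.
Coefficient of coincidence = 0.02773/0.03109 ≈ 0.89; interference = 1 − 0.89 = 0.11.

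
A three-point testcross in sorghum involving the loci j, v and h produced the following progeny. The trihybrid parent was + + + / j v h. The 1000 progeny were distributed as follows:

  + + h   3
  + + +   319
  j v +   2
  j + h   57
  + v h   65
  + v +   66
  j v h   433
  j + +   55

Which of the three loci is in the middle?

The two rarest classes, + + h and j v +, are the double crossovers. Comparing them with the parentals, only the h allele has switched, so h is the middle locus and the order is v – h – j.

h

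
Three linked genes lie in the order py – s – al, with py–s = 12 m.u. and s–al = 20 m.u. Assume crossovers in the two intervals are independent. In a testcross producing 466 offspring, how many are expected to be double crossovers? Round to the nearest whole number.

Map distances give recombination frequencies of 0.120 and 0.200 for the two intervals.
With no interference, expected double-crossover frequency = 0.120 × 0.200 = 0.02400.
Expected number = 0.02400 × 466 = 11.18 ≈ 11.

11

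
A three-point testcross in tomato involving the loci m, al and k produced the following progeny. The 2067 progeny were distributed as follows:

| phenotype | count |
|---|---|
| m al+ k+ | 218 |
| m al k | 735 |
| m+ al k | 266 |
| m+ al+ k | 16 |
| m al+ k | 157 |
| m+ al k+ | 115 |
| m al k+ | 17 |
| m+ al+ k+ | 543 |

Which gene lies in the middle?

The two most frequent reciprocal classes, m al k and m+ al+ k+, are the parental types, so the F1 was m al k / m+ al+ k+.
The two rarest classes, m al k+ and m+ al+ k, are the double crossovers. Comparing them with the parentals, only the k allele has switched, so k is the middle locus and the order is m – k – al.

k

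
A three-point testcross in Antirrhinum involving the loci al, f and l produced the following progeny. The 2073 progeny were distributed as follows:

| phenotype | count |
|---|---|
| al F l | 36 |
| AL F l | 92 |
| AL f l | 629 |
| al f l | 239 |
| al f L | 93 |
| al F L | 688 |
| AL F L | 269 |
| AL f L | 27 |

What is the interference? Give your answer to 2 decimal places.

The two most frequent reciprocal classes, AL f l and al F L, are the parental types, so the F1 was AL f l / al F L.
The two rarest classes, AL f L and al F l, are the double crossovers. Comparing them with the parentals, only the l allele has switched, so l is the middle locus and the order is al – l – f.
al–l: (508 + 63)/2073 = 0.2754; l–f: (185 + 63)/2073 = 0.1196.
Expected DCO frequency = 0.2754 × 0.1196 ≈ 0.03294; observed = 63/2073 ≈ 0.03039.
Coefficient of coincidence = 0.03039/0.03294 ≈ 0.92; interference = 1 − 0.92 = 0.08.

0.08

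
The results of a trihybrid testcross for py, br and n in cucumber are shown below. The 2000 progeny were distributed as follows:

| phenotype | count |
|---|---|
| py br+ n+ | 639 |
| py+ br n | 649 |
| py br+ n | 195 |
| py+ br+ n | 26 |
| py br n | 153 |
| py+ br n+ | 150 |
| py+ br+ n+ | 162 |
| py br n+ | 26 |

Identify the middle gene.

br

The two most frequent reciprocal classes, py+ br n and py br+ n+, are the parental types, so the F1 was py+ br n / py br+ n+.
The two rarest classes, py+ br+ n and py br n+, are the double crossovers. Comparing them with the parentals, only the br allele has switched, so br is the middle locus and the order is py – br – n.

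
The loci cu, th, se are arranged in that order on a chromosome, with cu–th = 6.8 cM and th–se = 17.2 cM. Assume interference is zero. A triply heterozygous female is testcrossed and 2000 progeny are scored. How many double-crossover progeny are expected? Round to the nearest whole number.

Map distances give recombination frequencies of 0.068 and 0.172 for the two intervals.
With no interference, expected double-crossover frequency = 0.068 × 0.172 = 0.01170.
Expected number = 0.01170 × 2000 = 23.39 ≈ 23.

23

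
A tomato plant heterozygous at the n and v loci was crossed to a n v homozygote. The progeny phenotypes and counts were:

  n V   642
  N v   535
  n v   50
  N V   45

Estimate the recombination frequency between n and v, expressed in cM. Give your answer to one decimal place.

The two most frequent classes, N v (535) and n V (642), are the parental types, so the F1 was N v / n V.
The recombinant classes are N V and n v: 45 + 50 = 95.
Recombination frequency = 95/1272 = 0.0747 ≈ 7.5%, i.e. 7.5 cM.

7.5 cM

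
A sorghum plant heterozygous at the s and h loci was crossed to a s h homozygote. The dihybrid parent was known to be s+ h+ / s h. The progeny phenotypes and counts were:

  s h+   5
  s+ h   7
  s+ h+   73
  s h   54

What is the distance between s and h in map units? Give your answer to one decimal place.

8.6 map units

The recombinant classes are s+ h and s h+: 7 + 5 = 12.
Recombination frequency = 12/139 = 0.0863 ≈ 8.6%, i.e. 8.6 map units.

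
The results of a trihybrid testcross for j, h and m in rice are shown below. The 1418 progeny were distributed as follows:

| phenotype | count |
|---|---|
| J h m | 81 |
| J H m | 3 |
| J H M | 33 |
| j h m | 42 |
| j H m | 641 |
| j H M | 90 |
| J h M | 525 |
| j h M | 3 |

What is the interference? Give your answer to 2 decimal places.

0.41

The two most frequent reciprocal classes, j H m and J h M, are the parental types, so the F1 was j H m / J h M.
The two rarest classes, J H m and j h M, are the double crossovers. Comparing them with the parentals, only the j allele has switched, so j is the middle locus and the order is m – j – h.
m–j: (171 + 6)/1418 = 0.1248; j–h: (75 + 6)/1418 = 0.0571.
Expected DCO frequency = 0.1248 × 0.0571 ≈ 0.00713; observed = 6/1418 ≈ 0.00423.
Coefficient of coincidence = 0.00423/0.00713 ≈ 0.59; interference = 1 − 0.59 = 0.41.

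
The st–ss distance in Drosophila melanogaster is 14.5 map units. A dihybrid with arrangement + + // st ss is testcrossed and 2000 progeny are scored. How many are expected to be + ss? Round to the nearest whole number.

A map distance of 14.5 map units corresponds to a recombination frequency of 0.145.
The F1 is + + / st ss, so + ss is a recombinant gamete class with expected frequency r/2 = 0.145/2 = 0.0725.
Expected number = 0.0725 × 2000 = 145.00 ≈ 145.

145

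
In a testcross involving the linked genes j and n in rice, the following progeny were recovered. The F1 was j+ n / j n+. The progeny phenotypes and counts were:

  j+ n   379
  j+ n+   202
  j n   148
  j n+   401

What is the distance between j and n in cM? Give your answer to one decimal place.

The recombinant classes are j+ n+ and j n: 202 + 148 = 350.
Recombination frequency = 350/1130 = 0.3097 ≈ 31.0%, i.e. 31.0 cM.

31.0 cM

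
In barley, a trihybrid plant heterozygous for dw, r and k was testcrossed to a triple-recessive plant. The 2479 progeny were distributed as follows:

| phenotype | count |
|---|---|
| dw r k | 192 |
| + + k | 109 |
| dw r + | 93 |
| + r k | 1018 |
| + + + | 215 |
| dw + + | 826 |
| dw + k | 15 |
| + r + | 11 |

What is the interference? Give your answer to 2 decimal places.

The two most frequent reciprocal classes, + r k and dw + +, are the parental types, so the F1 was + r k / dw + +.
The two rarest classes, + r + and dw + k, are the double crossovers. Comparing them with the parentals, only the k allele has switched, so k is the middle locus and the order is r – k – dw.
r–k: (202 + 26)/2479 = 0.0920; k–dw: (407 + 26)/2479 = 0.1747.
Expected DCO frequency = 0.0920 × 0.1747 ≈ 0.01607; observed = 26/2479 ≈ 0.01049.
Coefficient of coincidence = 0.01049/0.01607 ≈ 0.65; interference = 1 − 0.65 = 0.35.

0.35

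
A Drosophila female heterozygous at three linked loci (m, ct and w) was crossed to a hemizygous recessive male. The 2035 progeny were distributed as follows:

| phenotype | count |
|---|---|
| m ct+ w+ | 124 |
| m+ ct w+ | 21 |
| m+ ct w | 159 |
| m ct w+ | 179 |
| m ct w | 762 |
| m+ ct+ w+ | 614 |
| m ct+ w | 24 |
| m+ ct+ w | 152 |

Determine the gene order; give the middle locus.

ct

The two most frequent reciprocal classes, m+ ct+ w+ and m ct w, are the parental types, so the F1 was m+ ct+ w+ / m ct w.
The two rarest classes, m+ ct w+ and m ct+ w, are the double crossovers. Comparing them with the parentals, only the ct allele has switched, so ct is the middle locus and the order is w – ct – m.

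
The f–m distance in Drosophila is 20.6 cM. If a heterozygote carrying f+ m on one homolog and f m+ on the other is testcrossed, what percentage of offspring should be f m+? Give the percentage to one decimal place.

A map distance of 20.6 cM corresponds to a recombination frequency of 0.206.
The F1 is f+ m / f m+, so f m+ is a parental gamete class with expected frequency (1 − r)/2 = 0.794/2 = 0.3970.
That is 0.3970 = 39.7% of the progeny.

39.7%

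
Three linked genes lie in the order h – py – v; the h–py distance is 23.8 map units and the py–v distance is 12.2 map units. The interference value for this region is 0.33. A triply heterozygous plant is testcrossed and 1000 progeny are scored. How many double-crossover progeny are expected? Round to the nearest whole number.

19

Map distances give recombination frequencies of 0.238 and 0.122 for the two intervals.
With interference 0.33 (so coincidence = 0.67), expected double-crossover frequency = 0.238 × 0.122 × 0.67 = 0.01945.
Expected number = 0.01945 × 1000 = 19.45 ≈ 19.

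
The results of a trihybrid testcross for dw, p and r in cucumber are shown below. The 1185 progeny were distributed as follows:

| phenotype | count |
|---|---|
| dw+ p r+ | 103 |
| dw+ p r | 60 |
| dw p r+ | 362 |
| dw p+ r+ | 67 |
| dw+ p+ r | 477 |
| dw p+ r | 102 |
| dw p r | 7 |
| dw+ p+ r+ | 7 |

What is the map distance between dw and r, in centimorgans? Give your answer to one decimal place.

The two most frequent reciprocal classes, dw p r+ and dw+ p+ r, are the parental types, so the F1 was dw p r+ / dw+ p+ r.
The two rarest classes, dw p r and dw+ p+ r+, are the double crossovers. Comparing them with the parentals, only the r allele has switched, so r is the middle locus and the order is dw – r – p.
Crossovers in the dw–r interval produce the single-crossover classes dw+ p r+ and dw p+ r (103 + 102 = 205) plus the double crossovers (14).
RF(dw–r) = (205 + 14) / 1185 = 219/1185 = 0.1848 → 18.5 centimorgans.

18.5 centimorgans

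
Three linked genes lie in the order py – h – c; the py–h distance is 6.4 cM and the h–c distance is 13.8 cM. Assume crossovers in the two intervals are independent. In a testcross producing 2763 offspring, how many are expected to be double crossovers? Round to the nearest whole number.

24

Map distances give recombination frequencies of 0.064 and 0.138 for the two intervals.
With no interference, expected double-crossover frequency = 0.064 × 0.138 = 0.00883.
Expected number = 0.00883 × 2763 = 24.40 ≈ 24.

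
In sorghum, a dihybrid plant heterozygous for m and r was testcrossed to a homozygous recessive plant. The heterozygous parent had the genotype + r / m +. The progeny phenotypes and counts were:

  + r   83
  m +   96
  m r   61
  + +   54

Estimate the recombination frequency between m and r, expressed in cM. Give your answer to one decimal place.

The recombinant classes are + + and m r: 54 + 61 = 115.
Recombination frequency = 115/294 = 0.3912 ≈ 39.1%, i.e. 39.1 cM.

39.1 cM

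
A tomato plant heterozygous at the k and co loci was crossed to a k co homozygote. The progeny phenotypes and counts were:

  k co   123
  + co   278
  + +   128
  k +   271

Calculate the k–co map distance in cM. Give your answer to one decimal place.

The two most frequent classes, + co (278) and k + (271), are the parental types, so the F1 was + co / k +.
The recombinant classes are + + and k co: 128 + 123 = 251.
Recombination frequency = 251/800 = 0.3137 ≈ 31.4%, i.e. 31.4 cM.

31.4 cM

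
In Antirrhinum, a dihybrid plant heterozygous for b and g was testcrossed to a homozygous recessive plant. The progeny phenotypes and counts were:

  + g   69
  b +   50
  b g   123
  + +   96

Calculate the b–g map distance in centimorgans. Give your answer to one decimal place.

The two most frequent classes, + + (96) and b g (123), are the parental types, so the F1 was + + / b g.
The recombinant classes are + g and b +: 69 + 50 = 119.
Recombination frequency = 119/338 = 0.3521 ≈ 35.2%, i.e. 35.2 centimorgans.

35.2 centimorgans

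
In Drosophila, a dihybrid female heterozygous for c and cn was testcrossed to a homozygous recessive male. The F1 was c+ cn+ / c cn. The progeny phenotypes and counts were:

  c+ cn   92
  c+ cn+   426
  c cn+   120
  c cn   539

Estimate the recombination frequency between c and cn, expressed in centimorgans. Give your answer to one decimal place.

The recombinant classes are c+ cn and c cn+: 92 + 120 = 212.
Recombination frequency = 212/1177 = 0.1801 ≈ 18.0%, i.e. 18.0 centimorgans.

18.0 centimorgans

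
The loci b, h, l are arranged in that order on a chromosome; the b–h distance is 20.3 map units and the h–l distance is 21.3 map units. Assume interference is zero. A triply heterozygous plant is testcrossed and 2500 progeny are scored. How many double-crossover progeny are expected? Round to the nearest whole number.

Map distances give recombination frequencies of 0.203 and 0.213 for the two intervals.
With no interference, expected double-crossover frequency = 0.203 × 0.213 = 0.04324.
Expected number = 0.04324 × 2500 = 108.10 ≈ 108.

108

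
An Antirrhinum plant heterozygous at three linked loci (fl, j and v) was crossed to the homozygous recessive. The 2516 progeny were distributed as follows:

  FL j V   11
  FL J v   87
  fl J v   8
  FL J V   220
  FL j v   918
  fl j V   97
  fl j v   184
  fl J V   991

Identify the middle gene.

The two most frequent reciprocal classes, FL j v and fl J V, are the parental types, so the F1 was FL j v / fl J V.
The two rarest classes, FL j V and fl J v, are the double crossovers. Comparing them with the parentals, only the v allele has switched, so v is the middle locus and the order is fl – v – j.

v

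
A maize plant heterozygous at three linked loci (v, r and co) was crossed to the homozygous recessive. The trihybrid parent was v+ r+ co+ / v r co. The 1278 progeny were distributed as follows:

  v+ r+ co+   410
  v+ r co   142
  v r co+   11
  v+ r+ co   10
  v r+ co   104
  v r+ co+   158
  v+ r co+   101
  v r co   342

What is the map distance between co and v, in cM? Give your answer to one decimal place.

The two rarest classes, v+ r+ co and v r co+, are the double crossovers. Comparing them with the parentals, only the co allele has switched, so co is the middle locus and the order is v – co – r.
Crossovers in the v–co interval produce the single-crossover classes v r+ co+ and v+ r co (158 + 142 = 300) plus the double crossovers (21).
RF(v–co) = (300 + 21) / 1278 = 321/1278 = 0.2512 → 25.1 cM.

25.1 cM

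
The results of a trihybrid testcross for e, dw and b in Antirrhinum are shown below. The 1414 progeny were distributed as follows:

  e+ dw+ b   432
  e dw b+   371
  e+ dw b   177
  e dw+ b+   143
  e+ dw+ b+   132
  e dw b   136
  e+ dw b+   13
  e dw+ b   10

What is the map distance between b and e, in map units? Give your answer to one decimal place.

The two most frequent reciprocal classes, e dw b+ and e+ dw+ b, are the parental types, so the F1 was e dw b+ / e+ dw+ b.
The two rarest classes, e+ dw b+ and e dw+ b, are the double crossovers. Comparing them with the parentals, only the e allele has switched, so e is the middle locus and the order is b – e – dw.
Crossovers in the b–e interval produce the single-crossover classes e dw b and e+ dw+ b+ (136 + 132 = 268) plus the double crossovers (23).
RF(b–e) = (268 + 23) / 1414 = 291/1414 = 0.2058 → 20.6 map units.

20.6 map units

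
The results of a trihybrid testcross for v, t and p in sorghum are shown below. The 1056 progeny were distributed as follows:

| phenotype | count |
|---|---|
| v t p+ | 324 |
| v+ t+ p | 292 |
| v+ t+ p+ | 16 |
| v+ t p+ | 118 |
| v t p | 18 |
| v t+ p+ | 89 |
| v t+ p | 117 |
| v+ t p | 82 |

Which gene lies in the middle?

The two most frequent reciprocal classes, v t p+ and v+ t+ p, are the parental types, so the F1 was v t p+ / v+ t+ p.
The two rarest classes, v t p and v+ t+ p+, are the double crossovers. Comparing them with the parentals, only the p allele has switched, so p is the middle locus and the order is t – p – v.

p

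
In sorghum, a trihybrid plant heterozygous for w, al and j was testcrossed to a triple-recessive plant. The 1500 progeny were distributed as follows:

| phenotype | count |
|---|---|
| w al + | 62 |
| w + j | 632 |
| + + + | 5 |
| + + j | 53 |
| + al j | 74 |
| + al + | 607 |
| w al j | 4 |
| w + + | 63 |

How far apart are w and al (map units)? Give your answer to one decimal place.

The two most frequent reciprocal classes, + al + and w + j, are the parental types, so the F1 was + al + / w + j.
The two rarest classes, + + + and w al j, are the double crossovers. Comparing them with the parentals, only the al allele has switched, so al is the middle locus and the order is w – al – j.
Crossovers in the w–al interval produce the single-crossover classes w al + and + + j (62 + 53 = 115) plus the double crossovers (9).
RF(w–al) = (115 + 9) / 1500 = 124/1500 = 0.0827 → 8.3 map units.

8.3 map units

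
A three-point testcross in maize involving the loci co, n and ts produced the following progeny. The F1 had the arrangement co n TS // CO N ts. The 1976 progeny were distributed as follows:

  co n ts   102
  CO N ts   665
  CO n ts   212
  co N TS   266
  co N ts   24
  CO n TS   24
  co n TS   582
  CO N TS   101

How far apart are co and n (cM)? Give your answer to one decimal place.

The two rarest classes, CO n TS and co N ts, are the double crossovers. Comparing them with the parentals, only the co allele has switched, so co is the middle locus and the order is n – co – ts.
Crossovers in the n–co interval produce the single-crossover classes co N TS and CO n ts (266 + 212 = 478) plus the double crossovers (48).
RF(n–co) = (478 + 48) / 1976 = 526/1976 = 0.2662 → 26.6 cM.

26.6 cM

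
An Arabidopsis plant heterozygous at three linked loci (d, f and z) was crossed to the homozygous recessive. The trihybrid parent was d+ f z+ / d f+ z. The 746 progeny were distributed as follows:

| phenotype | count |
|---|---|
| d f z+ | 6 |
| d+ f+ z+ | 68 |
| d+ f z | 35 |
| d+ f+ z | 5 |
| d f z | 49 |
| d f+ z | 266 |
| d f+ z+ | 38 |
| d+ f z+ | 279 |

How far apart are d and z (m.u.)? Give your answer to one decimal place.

11.3 m.u.

The two rarest classes, d f z+ and d+ f+ z, are the double crossovers. Comparing them with the parentals, only the d allele has switched, so d is the middle locus and the order is f – d – z.
Crossovers in the d–z interval produce the single-crossover classes d+ f z and d f+ z+ (35 + 38 = 73) plus the double crossovers (11).
RF(d–z) = (73 + 11) / 746 = 84/746 = 0.1126 → 11.3 m.u.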